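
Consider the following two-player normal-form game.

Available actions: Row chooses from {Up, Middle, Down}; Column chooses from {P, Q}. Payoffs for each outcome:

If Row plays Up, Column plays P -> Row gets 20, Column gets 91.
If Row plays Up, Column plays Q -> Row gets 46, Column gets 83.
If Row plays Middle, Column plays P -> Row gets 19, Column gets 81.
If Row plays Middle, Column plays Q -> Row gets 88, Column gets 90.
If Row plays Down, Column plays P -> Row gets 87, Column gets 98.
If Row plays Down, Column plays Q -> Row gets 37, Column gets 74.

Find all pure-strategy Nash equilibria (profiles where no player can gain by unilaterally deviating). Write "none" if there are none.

Pure-strategy Nash equilibria: (Middle, Q) and (Down, P)

For each player, find the best response to each opponent profile; mutual best responses are the pure NE.
Row against P: payoffs 20, 19, 87 → best response Down.
Row against Q: payoffs 46, 88, 37 → best response Middle.
Column against Up: payoffs 91, 83 → best response P.
Column against Middle: payoffs 81, 90 → best response Q.
Column against Down: payoffs 98, 74 → best response P.
Mutual best responses: (Middle, Q); (Down, P).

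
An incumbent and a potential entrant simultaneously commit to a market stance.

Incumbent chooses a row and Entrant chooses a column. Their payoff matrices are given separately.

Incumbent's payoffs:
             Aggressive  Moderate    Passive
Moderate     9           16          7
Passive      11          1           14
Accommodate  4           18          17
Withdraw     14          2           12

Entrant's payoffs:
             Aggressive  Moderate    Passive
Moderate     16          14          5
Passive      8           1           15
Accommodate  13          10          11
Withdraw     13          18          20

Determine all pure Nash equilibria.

No pure-strategy Nash equilibrium.

Incumbent against Aggressive: payoffs 9, 11, 4, 14 → best response Withdraw.
Incumbent against Moderate: payoffs 16, 1, 18, 2 → best response Accommodate.
Incumbent against Passive: payoffs 7, 14, 17, 12 → best response Accommodate.
Entrant against Moderate: payoffs 16, 14, 5 → best response Aggressive.
Entrant against Passive: payoffs 8, 1, 15 → best response Passive.
Entrant against Accommodate: payoffs 13, 10, 11 → best response Aggressive.
Entrant against Withdraw: payoffs 13, 18, 20 → best response Passive.
No profile is a mutual best response for all players.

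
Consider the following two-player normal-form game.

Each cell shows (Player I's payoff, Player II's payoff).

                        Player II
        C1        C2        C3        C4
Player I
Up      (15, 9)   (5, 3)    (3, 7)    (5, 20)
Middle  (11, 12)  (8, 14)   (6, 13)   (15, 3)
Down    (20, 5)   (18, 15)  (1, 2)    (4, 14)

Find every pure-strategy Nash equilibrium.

The unique pure-strategy Nash equilibrium is (Down, C2).

(Up, C1): Player I can switch to Down (15 → 20). Not NE.
(Up, C2): Player I can switch to Middle (5 → 8). Not NE.
(Up, C3): Player I can switch to Middle (3 → 6). Not NE.
(Up, C4): Player I can switch to Middle (5 → 15). Not NE.
(Middle, C1): Player I can switch to Up (11 → 15). Not NE.
(Middle, C2): Player I can switch to Down (8 → 18). Not NE.
(Middle, C3): Player II can switch to C2 (13 → 14). Not NE.
(Middle, C4): Player II can switch to C1 (3 → 12). Not NE.
(Down, C1): Player II can switch to C2 (5 → 15). Not NE.
(Down, C2): Player I gets 18, best alternative 8; Player II gets 15, best alternative 14. No profitable deviation — NE.
(Down, C3): Player I can switch to Up (1 → 3). Not NE.
(Down, C4): Player I can switch to Up (4 → 5). Not NE.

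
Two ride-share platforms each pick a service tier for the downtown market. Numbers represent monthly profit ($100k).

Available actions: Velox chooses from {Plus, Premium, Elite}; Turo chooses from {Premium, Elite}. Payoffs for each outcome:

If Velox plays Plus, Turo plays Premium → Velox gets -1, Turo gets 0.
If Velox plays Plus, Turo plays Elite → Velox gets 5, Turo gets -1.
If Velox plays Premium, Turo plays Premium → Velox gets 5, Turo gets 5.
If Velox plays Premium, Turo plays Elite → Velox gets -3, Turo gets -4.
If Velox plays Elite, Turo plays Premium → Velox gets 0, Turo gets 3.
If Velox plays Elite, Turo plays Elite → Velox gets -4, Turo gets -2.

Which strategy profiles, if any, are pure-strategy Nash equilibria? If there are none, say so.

Mark each player's best response to every combination of opponents' strategies; a profile where every player is best-responding is a pure Nash equilibrium.
Velox against Premium: payoffs -1, 5, 0 → best response Premium.
Velox against Elite: payoffs 5, -3, -4 → best response Plus.
Turo against Plus: payoffs 0, -1 → best response Premium.
Turo against Premium: payoffs 5, -4 → best response Premium.
Turo against Elite: payoffs 3, -2 → best response Premium.
Mutual best responses: (Premium, Premium).

Pure NE: (Premium, Premium)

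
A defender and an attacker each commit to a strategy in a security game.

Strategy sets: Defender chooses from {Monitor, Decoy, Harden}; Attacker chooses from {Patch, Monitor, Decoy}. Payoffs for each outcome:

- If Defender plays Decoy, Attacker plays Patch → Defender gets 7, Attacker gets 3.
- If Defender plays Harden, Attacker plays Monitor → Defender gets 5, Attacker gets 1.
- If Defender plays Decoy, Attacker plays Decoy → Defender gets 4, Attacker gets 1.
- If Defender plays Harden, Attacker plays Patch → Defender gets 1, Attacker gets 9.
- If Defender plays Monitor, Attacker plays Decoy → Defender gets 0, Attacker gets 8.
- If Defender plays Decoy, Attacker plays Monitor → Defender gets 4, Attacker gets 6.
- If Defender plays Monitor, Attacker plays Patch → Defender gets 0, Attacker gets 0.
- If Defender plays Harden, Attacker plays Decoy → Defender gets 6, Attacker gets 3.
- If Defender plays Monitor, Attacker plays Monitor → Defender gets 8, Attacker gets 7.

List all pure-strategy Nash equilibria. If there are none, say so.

This game has no pure Nash equilibrium.

Defender against Patch: payoffs 0, 7, 1 → best response Decoy.
Defender against Monitor: payoffs 8, 4, 5 → best response Monitor.
Defender against Decoy: payoffs 0, 4, 6 → best response Harden.
Attacker against Monitor: payoffs 0, 7, 8 → best response Decoy.
Attacker against Decoy: payoffs 3, 6, 1 → best response Monitor.
Attacker against Harden: payoffs 9, 1, 3 → best response Patch.
No profile is a mutual best response for all players.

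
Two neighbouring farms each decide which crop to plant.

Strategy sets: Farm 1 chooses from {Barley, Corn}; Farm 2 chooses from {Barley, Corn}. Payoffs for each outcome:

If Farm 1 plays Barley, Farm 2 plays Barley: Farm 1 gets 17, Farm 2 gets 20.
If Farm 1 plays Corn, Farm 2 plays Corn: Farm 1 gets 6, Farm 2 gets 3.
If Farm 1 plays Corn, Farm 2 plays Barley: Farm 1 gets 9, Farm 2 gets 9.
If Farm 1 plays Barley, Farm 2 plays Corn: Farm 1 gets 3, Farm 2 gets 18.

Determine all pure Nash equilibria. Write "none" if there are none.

(Barley, Barley)

(Barley, Barley): Farm 1 gets 17, best alternative 9; Farm 2 gets 20, best alternative 18. No profitable deviation — NE.
(Barley, Corn): Farm 1 can switch to Corn (3 → 6). Not NE.
(Corn, Barley): Farm 1 can switch to Barley (9 → 17). Not NE.
(Corn, Corn): Farm 2 can switch to Barley (3 → 9). Not NE.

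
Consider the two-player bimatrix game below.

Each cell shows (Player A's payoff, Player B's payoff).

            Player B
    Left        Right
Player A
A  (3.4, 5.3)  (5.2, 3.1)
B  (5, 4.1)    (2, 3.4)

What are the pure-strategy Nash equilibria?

Pure NE: (B, Left)

Player A against Left: payoffs 3.4, 5 → best response B.
Player A against Right: payoffs 5.2, 2 → best response A.
Player B against A: payoffs 5.3, 3.1 → best response Left.
Player B against B: payoffs 4.1, 3.4 → best response Left.
Mutual best responses: (B, Left).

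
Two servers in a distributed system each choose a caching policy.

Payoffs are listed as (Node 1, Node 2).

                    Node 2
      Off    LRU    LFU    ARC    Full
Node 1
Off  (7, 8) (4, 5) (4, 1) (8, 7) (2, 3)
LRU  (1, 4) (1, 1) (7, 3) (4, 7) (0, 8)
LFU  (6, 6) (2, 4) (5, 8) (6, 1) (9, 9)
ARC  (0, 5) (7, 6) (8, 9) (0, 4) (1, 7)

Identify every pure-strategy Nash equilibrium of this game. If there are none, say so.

Pure-strategy Nash equilibria: (Off, Off) and (LFU, Full) and (ARC, LFU)

Node 1 against Off: payoffs 7, 1, 6, 0 → best response Off.
Node 1 against LRU: payoffs 4, 1, 2, 7 → best response ARC.
Node 1 against LFU: payoffs 4, 7, 5, 8 → best response ARC.
Node 1 against ARC: payoffs 8, 4, 6, 0 → best response Off.
Node 1 against Full: payoffs 2, 0, 9, 1 → best response LFU.
Node 2 against Off: payoffs 8, 5, 1, 7, 3 → best response Off.
Node 2 against LRU: payoffs 4, 1, 3, 7, 8 → best response Full.
Node 2 against LFU: payoffs 6, 4, 8, 1, 9 → best response Full.
Node 2 against ARC: payoffs 5, 6, 9, 4, 7 → best response LFU.
Mutual best responses: (Off, Off); (LFU, Full); (ARC, LFU).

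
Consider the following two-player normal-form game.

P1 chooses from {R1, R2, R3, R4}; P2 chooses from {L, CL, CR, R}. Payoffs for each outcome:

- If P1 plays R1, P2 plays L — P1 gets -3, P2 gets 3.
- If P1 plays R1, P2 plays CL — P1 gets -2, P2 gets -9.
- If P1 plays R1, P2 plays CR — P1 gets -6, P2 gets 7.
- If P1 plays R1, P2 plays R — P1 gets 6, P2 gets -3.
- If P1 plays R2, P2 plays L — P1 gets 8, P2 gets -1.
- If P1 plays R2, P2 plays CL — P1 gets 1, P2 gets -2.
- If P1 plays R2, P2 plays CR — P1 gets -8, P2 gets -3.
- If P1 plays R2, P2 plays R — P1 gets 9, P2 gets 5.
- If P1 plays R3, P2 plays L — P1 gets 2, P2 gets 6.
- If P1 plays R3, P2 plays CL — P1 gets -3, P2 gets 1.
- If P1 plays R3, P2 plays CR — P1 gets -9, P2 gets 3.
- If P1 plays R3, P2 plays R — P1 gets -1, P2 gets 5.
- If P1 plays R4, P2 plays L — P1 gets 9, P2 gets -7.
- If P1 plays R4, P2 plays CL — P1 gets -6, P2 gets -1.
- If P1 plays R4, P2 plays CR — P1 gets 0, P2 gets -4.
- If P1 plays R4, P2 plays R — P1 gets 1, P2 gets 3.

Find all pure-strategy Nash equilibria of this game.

The unique pure-strategy Nash equilibrium is (R2, R).

(R1, L): P1 can switch to R2 (-3 → 8). Not NE.
(R1, CL): P1 can switch to R2 (-2 → 1). Not NE.
(R1, CR): P1 can switch to R4 (-6 → 0). Not NE.
(R1, R): P1 can switch to R2 (6 → 9). Not NE.
(R2, L): P1 can switch to R4 (8 → 9). Not NE.
(R2, CL): P2 can switch to L (-2 → -1). Not NE.
(R2, CR): P1 can switch to R1 (-8 → -6). Not NE.
(R2, R): P1 gets 9, best alternative 6; P2 gets 5, best alternative -1. No profitable deviation — NE.
(R3, L): P1 can switch to R2 (2 → 8). Not NE.
(The remaining 7 profiles each have a profitable deviation by the same check.)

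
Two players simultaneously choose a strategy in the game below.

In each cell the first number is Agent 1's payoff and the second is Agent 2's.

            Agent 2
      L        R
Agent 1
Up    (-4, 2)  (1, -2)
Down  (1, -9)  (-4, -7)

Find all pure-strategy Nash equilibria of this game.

No pure-strategy Nash equilibrium.

For each strategy profile, look for a profitable unilateral deviation.
(Up, L): Agent 1 can switch to Down (-4 → 1). Not NE.
(Up, R): Agent 2 can switch to L (-2 → 2). Not NE.
(Down, L): Agent 2 can switch to R (-9 → -7). Not NE.
(Down, R): Agent 1 can switch to Up (-4 → 1). Not NE.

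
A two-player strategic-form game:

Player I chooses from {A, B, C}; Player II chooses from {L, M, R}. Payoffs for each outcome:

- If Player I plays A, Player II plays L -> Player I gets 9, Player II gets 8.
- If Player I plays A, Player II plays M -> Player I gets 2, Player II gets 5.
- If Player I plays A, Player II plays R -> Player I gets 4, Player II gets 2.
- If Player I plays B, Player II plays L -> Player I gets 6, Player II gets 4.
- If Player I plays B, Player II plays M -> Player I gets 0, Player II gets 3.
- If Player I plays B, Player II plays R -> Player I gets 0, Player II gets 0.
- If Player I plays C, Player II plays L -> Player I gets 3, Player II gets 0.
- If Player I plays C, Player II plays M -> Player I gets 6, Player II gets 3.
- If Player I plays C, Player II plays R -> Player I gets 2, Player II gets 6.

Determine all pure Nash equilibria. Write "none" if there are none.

For each strategy profile, look for a profitable unilateral deviation.
(A, L): Player I gets 9, best alternative 6; Player II gets 8, best alternative 5. No profitable deviation — NE.
(A, M): Player I can switch to C (2 → 6). Not NE.
(A, R): Player II can switch to L (2 → 8). Not NE.
(B, L): Player I can switch to A (6 → 9). Not NE.
(B, M): Player I can switch to A (0 → 2). Not NE.
(B, R): Player I can switch to A (0 → 4). Not NE.
(C, L): Player I can switch to A (3 → 9). Not NE.
(The remaining 2 profiles each have a profitable deviation by the same check.)

The unique pure-strategy Nash equilibrium is (A, L).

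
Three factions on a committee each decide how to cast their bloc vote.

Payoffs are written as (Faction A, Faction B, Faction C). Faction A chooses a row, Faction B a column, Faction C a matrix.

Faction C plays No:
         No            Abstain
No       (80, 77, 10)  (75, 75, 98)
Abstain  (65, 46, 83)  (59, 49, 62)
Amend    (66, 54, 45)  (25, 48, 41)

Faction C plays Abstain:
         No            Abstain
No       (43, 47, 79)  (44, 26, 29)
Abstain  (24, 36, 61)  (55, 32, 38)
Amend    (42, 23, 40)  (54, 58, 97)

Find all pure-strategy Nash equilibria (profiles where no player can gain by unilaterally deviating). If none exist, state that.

Pure NE: (No, No, Abstain)

Faction A against (No, No): payoffs 80, 65, 66 → best response No.
Faction A against (No, Abstain): payoffs 43, 24, 42 → best response No.
Faction A against (Abstain, No): payoffs 75, 59, 25 → best response No.
Faction A against (Abstain, Abstain): payoffs 44, 55, 54 → best response Abstain.
Faction B against (No, No): payoffs 77, 75 → best response No.
Faction B against (No, Abstain): payoffs 47, 26 → best response No.
Faction B against (Abstain, No): payoffs 46, 49 → best response Abstain.
Faction B against (Abstain, Abstain): payoffs 36, 32 → best response No.
Faction B against (Amend, No): payoffs 54, 48 → best response No.
Faction B against (Amend, Abstain): payoffs 23, 58 → best response Abstain.
Faction C against (No, No): payoffs 10, 79 → best response Abstain.
Faction C against (No, Abstain): payoffs 98, 29 → best response No.
Faction C against (Abstain, No): payoffs 83, 61 → best response No.
Faction C against (Abstain, Abstain): payoffs 62, 38 → best response No.
Faction C against (Amend, No): payoffs 45, 40 → best response No.
Faction C against (Amend, Abstain): payoffs 41, 97 → best response Abstain.
Mutual best responses: (No, No, Abstain).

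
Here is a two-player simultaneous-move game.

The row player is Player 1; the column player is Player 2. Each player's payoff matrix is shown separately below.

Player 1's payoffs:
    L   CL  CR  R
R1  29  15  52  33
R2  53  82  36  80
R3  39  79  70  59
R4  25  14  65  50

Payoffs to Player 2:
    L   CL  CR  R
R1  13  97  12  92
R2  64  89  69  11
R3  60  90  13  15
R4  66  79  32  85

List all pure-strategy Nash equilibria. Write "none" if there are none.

Player 1 against L: payoffs 29, 53, 39, 25 → best response R2.
Player 1 against CL: payoffs 15, 82, 79, 14 → best response R2.
Player 1 against CR: payoffs 52, 36, 70, 65 → best response R3.
Player 1 against R: payoffs 33, 80, 59, 50 → best response R2.
Player 2 against R1: payoffs 13, 97, 12, 92 → best response CL.
Player 2 against R2: payoffs 64, 89, 69, 11 → best response CL.
Player 2 against R3: payoffs 60, 90, 13, 15 → best response CL.
Player 2 against R4: payoffs 66, 79, 32, 85 → best response R.
Mutual best responses: (R2, CL).

Pure NE: (R2, CL)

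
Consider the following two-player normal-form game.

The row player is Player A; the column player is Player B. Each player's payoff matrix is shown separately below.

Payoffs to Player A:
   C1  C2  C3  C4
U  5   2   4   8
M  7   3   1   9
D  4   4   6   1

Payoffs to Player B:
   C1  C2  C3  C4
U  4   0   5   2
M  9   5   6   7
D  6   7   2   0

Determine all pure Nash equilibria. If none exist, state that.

The pure Nash equilibria are (M, C1) and (D, C2).

Mark each player's best response to every combination of opponents' strategies; a profile where every player is best-responding is a pure Nash equilibrium.
Player A against C1: payoffs 5, 7, 4 → best response M.
Player A against C2: payoffs 2, 3, 4 → best response D.
Player A against C3: payoffs 4, 1, 6 → best response D.
Player A against C4: payoffs 8, 9, 1 → best response M.
Player B against U: payoffs 4, 0, 5, 2 → best response C3.
Player B against M: payoffs 9, 5, 6, 7 → best response C1.
Player B against D: payoffs 6, 7, 2, 0 → best response C2.
Mutual best responses: (M, C1); (D, C2).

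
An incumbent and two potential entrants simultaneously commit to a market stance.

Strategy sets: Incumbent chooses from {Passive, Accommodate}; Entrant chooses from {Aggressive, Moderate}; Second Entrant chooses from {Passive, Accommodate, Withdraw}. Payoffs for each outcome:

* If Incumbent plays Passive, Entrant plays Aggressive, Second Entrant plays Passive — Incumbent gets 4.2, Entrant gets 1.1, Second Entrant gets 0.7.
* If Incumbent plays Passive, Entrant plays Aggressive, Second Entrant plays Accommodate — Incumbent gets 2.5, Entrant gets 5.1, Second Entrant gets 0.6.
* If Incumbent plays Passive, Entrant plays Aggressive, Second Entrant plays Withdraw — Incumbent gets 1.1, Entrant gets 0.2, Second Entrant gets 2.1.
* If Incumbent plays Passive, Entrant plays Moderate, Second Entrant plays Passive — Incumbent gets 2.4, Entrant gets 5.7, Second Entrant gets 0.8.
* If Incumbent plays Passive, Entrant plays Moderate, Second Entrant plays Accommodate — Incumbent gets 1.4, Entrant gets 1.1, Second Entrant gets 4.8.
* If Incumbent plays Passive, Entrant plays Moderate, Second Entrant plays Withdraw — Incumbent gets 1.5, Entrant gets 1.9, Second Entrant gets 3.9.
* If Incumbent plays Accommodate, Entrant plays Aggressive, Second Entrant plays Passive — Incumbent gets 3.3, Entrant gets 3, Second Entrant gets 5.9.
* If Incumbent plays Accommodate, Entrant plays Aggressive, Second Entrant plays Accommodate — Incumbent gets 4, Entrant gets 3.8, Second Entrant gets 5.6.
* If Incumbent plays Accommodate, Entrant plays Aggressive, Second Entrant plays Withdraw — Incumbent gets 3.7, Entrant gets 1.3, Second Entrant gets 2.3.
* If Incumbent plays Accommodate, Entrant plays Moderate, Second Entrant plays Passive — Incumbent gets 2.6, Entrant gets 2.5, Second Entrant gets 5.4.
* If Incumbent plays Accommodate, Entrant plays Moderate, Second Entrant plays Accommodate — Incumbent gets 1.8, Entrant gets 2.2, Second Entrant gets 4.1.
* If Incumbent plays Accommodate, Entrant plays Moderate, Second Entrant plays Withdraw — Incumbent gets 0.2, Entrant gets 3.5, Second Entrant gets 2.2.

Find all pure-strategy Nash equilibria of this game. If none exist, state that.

(Passive, Aggressive, Passive): Entrant can switch to Moderate (1.1 → 5.7). Not NE.
(Passive, Aggressive, Accommodate): Incumbent can switch to Accommodate (2.5 → 4). Not NE.
(Passive, Aggressive, Withdraw): Incumbent can switch to Accommodate (1.1 → 3.7). Not NE.
(Passive, Moderate, Passive): Incumbent can switch to Accommodate (2.4 → 2.6). Not NE.
(Passive, Moderate, Accommodate): Incumbent can switch to Accommodate (1.4 → 1.8). Not NE.
(Passive, Moderate, Withdraw): Second Entrant can switch to Accommodate (3.9 → 4.8). Not NE.
(Accommodate, Aggressive, Passive): Incumbent can switch to Passive (3.3 → 4.2). Not NE.
(Accommodate, Aggressive, Accommodate): Second Entrant can switch to Passive (5.6 → 5.9). Not NE.
(Accommodate, Aggressive, Withdraw): Entrant can switch to Moderate (1.3 → 3.5). Not NE.
(Accommodate, Moderate, Passive): Entrant can switch to Aggressive (2.5 → 3). Not NE.
(The remaining 2 profiles each have a profitable deviation by the same check.)

There is no pure-strategy Nash equilibrium.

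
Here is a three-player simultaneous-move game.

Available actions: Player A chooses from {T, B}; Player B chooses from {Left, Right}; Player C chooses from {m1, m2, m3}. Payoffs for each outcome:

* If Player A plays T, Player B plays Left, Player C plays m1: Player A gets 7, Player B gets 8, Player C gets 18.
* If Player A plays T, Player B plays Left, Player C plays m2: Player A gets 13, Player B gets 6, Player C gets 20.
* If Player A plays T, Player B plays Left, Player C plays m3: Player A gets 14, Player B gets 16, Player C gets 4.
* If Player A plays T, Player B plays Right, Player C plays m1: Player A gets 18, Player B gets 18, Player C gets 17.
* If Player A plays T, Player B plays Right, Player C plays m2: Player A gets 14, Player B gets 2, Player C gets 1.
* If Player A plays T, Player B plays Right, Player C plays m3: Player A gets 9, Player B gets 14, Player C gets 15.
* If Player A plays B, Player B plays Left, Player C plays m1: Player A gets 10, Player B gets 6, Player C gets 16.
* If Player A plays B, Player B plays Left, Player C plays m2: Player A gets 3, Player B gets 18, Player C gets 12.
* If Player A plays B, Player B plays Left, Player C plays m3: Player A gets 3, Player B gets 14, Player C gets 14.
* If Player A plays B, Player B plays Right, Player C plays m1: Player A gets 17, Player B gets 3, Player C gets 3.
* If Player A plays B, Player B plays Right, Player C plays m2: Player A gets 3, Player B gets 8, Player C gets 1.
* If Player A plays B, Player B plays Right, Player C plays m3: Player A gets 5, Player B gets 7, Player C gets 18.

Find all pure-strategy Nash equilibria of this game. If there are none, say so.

(T, Left, m2), (T, Right, m1), (B, Left, m1)

For each strategy profile, look for a profitable unilateral deviation.
(T, Left, m1): Player A can switch to B (7 → 10). Not NE.
(T, Left, m2): Player A gets 13, best alternative 3; Player B gets 6, best alternative 2; Player C gets 20, best alternative 18. No profitable deviation — NE.
(T, Left, m3): Player C can switch to m1 (4 → 18). Not NE.
(T, Right, m1): Player A gets 18, best alternative 17; Player B gets 18, best alternative 8; Player C gets 17, best alternative 15. No profitable deviation — NE.
(T, Right, m2): Player B can switch to Left (2 → 6). Not NE.
(T, Right, m3): Player B can switch to Left (14 → 16). Not NE.
(B, Left, m1): Player A gets 10, best alternative 7; Player B gets 6, best alternative 3; Player C gets 16, best alternative 14. No profitable deviation — NE.
(B, Left, m2): Player A can switch to T (3 → 13). Not NE.
(B, Left, m3): Player A can switch to T (3 → 14). Not NE.
(The remaining 3 profiles each have a profitable deviation by the same check.)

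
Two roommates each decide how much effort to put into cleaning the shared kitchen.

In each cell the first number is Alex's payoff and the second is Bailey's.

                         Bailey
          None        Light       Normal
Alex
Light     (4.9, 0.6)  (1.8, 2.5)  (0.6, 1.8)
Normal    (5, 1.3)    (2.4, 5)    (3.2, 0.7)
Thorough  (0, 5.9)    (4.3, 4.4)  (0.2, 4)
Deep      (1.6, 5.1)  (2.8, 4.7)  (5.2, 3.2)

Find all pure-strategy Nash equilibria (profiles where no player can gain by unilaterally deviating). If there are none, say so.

(Light, None): Alex can switch to Normal (4.9 → 5). Not NE.
(Light, Light): Alex can switch to Normal (1.8 → 2.4). Not NE.
(Light, Normal): Alex can switch to Normal (0.6 → 3.2). Not NE.
(Normal, None): Bailey can switch to Light (1.3 → 5). Not NE.
(Normal, Light): Alex can switch to Thorough (2.4 → 4.3). Not NE.
(Normal, Normal): Alex can switch to Deep (3.2 → 5.2). Not NE.
(Thorough, None): Alex can switch to Light (0 → 4.9). Not NE.
(Thorough, Light): Bailey can switch to None (4.4 → 5.9). Not NE.
(The remaining 4 profiles each have a profitable deviation by the same check.)

No pure-strategy Nash equilibrium.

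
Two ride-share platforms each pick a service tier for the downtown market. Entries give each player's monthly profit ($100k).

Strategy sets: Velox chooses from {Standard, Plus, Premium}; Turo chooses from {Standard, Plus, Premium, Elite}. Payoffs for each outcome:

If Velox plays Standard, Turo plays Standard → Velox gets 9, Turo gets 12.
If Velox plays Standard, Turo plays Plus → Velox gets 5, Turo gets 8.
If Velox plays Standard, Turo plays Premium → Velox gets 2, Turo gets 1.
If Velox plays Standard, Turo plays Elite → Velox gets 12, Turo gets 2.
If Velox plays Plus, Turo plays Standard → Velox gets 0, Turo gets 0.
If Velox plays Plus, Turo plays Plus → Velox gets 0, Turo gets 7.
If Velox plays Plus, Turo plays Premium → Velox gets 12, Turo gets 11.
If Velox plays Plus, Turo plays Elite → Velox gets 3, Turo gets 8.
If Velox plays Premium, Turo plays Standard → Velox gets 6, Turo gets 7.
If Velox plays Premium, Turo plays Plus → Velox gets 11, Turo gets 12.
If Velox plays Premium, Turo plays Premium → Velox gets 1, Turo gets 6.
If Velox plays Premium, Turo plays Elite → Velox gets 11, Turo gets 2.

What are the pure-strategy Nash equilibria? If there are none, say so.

The pure Nash equilibria are (Standard, Standard); (Plus, Premium); (Premium, Plus).

(Standard, Standard): Velox gets 9, best alternative 6; Turo gets 12, best alternative 8. No profitable deviation — NE.
(Standard, Plus): Velox can switch to Premium (5 → 11). Not NE.
(Standard, Premium): Velox can switch to Plus (2 → 12). Not NE.
(Standard, Elite): Turo can switch to Standard (2 → 12). Not NE.
(Plus, Standard): Velox can switch to Standard (0 → 9). Not NE.
(Plus, Plus): Velox can switch to Standard (0 → 5). Not NE.
(Plus, Premium): Velox gets 12, best alternative 2; Turo gets 11, best alternative 8. No profitable deviation — NE.
(Plus, Elite): Velox can switch to Standard (3 → 12). Not NE.
(Premium, Standard): Velox can switch to Standard (6 → 9). Not NE.
(Premium, Plus): Velox gets 11, best alternative 5; Turo gets 12, best alternative 7. No profitable deviation — NE.
(Premium, Premium): Velox can switch to Standard (1 → 2). Not NE.
(Premium, Elite): Velox can switch to Standard (11 → 12). Not NE.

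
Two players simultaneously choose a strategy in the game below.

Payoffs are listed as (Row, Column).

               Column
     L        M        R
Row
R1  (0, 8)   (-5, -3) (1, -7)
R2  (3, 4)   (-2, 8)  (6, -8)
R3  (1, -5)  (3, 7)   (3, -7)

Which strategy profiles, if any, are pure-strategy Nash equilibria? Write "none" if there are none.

(R1, L): Row can switch to R2 (0 → 3). Not NE.
(R1, M): Row can switch to R2 (-5 → -2). Not NE.
(R1, R): Row can switch to R2 (1 → 6). Not NE.
(R2, L): Column can switch to M (4 → 8). Not NE.
(R2, M): Row can switch to R3 (-2 → 3). Not NE.
(R2, R): Column can switch to L (-8 → 4). Not NE.
(R3, L): Row can switch to R2 (1 → 3). Not NE.
(R3, M): Row gets 3, best alternative -2; Column gets 7, best alternative -5. No profitable deviation — NE.
(R3, R): Row can switch to R2 (3 → 6). Not NE.

Pure NE: (R3, M)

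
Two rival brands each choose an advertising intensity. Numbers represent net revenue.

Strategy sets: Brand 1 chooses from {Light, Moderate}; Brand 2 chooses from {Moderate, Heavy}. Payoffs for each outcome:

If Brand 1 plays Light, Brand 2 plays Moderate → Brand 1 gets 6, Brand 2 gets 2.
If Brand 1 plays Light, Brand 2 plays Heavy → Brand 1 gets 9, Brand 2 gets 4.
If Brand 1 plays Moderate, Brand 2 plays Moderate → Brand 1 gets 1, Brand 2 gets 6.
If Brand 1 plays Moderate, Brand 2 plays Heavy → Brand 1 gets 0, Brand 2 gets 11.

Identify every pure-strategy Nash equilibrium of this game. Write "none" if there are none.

Brand 1 against Moderate: payoffs 6, 1 → best response Light.
Brand 1 against Heavy: payoffs 9, 0 → best response Light.
Brand 2 against Light: payoffs 2, 4 → best response Heavy.
Brand 2 against Moderate: payoffs 6, 11 → best response Heavy.
Mutual best responses: (Light, Heavy).

The unique pure-strategy Nash equilibrium is (Light, Heavy).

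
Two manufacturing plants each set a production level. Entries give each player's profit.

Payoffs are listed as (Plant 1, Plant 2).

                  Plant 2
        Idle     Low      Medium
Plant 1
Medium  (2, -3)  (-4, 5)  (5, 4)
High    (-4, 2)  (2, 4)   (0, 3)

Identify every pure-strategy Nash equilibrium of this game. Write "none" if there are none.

(High, Low)

(Medium, Idle): Plant 2 can switch to Low (-3 → 5). Not NE.
(Medium, Low): Plant 1 can switch to High (-4 → 2). Not NE.
(Medium, Medium): Plant 2 can switch to Low (4 → 5). Not NE.
(High, Idle): Plant 1 can switch to Medium (-4 → 2). Not NE.
(High, Low): Plant 1 gets 2, best alternative -4; Plant 2 gets 4, best alternative 3. No profitable deviation — NE.
(High, Medium): Plant 1 can switch to Medium (0 → 5). Not NE.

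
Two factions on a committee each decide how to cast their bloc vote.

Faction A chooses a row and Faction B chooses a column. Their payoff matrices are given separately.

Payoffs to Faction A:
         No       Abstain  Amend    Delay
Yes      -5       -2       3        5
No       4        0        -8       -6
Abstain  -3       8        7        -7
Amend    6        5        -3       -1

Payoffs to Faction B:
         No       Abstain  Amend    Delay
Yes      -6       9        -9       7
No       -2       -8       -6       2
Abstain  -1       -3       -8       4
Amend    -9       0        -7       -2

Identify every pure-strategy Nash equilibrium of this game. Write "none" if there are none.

There is no pure-strategy Nash equilibrium.

(Yes, No): Faction A can switch to No (-5 → 4). Not NE.
(Yes, Abstain): Faction A can switch to No (-2 → 0). Not NE.
(Yes, Amend): Faction A can switch to Abstain (3 → 7). Not NE.
(Yes, Delay): Faction B can switch to Abstain (7 → 9). Not NE.
(No, No): Faction A can switch to Amend (4 → 6). Not NE.
(No, Abstain): Faction A can switch to Abstain (0 → 8). Not NE.
(The remaining 10 profiles each have a profitable deviation by the same check.)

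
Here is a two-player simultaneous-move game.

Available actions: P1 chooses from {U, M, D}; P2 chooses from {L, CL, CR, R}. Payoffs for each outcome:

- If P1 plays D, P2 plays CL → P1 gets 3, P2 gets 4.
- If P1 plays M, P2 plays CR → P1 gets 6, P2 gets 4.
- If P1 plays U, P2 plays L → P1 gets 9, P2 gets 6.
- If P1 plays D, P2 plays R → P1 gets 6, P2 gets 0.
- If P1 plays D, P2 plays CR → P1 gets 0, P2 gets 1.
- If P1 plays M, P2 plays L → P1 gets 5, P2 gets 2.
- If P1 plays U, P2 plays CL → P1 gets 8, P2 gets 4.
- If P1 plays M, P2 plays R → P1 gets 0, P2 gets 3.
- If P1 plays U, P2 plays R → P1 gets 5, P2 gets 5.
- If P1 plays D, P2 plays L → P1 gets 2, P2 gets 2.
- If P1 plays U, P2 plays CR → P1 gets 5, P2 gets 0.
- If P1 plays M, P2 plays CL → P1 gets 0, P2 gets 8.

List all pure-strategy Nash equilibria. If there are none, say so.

Check each profile: it is a Nash equilibrium iff no player can strictly gain by switching unilaterally.
(U, L): P1 gets 9, best alternative 5; P2 gets 6, best alternative 5. No profitable deviation — NE.
(U, CL): P2 can switch to L (4 → 6). Not NE.
(U, CR): P1 can switch to M (5 → 6). Not NE.
(U, R): P1 can switch to D (5 → 6). Not NE.
(M, L): P1 can switch to U (5 → 9). Not NE.
(M, CL): P1 can switch to U (0 → 8). Not NE.
(M, CR): P2 can switch to CL (4 → 8). Not NE.
(The remaining 5 profiles each have a profitable deviation by the same check.)

The unique pure-strategy Nash equilibrium is (U, L).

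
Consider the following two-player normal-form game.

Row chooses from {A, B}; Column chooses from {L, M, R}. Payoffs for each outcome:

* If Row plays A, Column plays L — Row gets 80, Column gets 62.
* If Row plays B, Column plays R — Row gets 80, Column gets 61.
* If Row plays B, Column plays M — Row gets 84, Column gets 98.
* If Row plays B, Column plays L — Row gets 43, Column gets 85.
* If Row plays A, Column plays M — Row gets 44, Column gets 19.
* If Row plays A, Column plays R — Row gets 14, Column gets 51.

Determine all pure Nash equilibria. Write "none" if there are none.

The pure Nash equilibria are (A, L), (B, M).

Check each profile: it is a Nash equilibrium iff no player can strictly gain by switching unilaterally.
(A, L): Row gets 80, best alternative 43; Column gets 62, best alternative 51. No profitable deviation — NE.
(A, M): Row can switch to B (44 → 84). Not NE.
(A, R): Row can switch to B (14 → 80). Not NE.
(B, L): Row can switch to A (43 → 80). Not NE.
(B, M): Row gets 84, best alternative 44; Column gets 98, best alternative 85. No profitable deviation — NE.
(B, R): Column can switch to L (61 → 85). Not NE.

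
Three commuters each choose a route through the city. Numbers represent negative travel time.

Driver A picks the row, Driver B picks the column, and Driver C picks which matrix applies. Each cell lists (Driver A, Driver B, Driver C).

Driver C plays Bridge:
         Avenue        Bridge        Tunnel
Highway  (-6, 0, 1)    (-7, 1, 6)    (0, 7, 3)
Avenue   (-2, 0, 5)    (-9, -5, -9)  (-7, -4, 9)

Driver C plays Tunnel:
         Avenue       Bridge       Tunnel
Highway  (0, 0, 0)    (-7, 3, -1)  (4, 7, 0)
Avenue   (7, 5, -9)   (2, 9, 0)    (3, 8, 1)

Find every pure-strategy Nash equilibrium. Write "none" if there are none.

For each player, find the best response to each opponent profile; mutual best responses are the pure NE.
Driver A against (Avenue, Bridge): payoffs -6, -2 → best response Avenue.
Driver A against (Avenue, Tunnel): payoffs 0, 7 → best response Avenue.
Driver A against (Bridge, Bridge): payoffs -7, -9 → best response Highway.
Driver A against (Bridge, Tunnel): payoffs -7, 2 → best response Avenue.
Driver A against (Tunnel, Bridge): payoffs 0, -7 → best response Highway.
Driver A against (Tunnel, Tunnel): payoffs 4, 3 → best response Highway.
Driver B against (Highway, Bridge): payoffs 0, 1, 7 → best response Tunnel.
Driver B against (Highway, Tunnel): payoffs 0, 3, 7 → best response Tunnel.
Driver B against (Avenue, Bridge): payoffs 0, -5, -4 → best response Avenue.
Driver B against (Avenue, Tunnel): payoffs 5, 9, 8 → best response Bridge.
Driver C against (Highway, Avenue): payoffs 1, 0 → best response Bridge.
Driver C against (Highway, Bridge): payoffs 6, -1 → best response Bridge.
Driver C against (Highway, Tunnel): payoffs 3, 0 → best response Bridge.
Driver C against (Avenue, Avenue): payoffs 5, -9 → best response Bridge.
Driver C against (Avenue, Bridge): payoffs -9, 0 → best response Tunnel.
Driver C against (Avenue, Tunnel): payoffs 9, 1 → best response Bridge.
Mutual best responses: (Highway, Tunnel, Bridge); (Avenue, Avenue, Bridge); (Avenue, Bridge, Tunnel).

(Highway, Tunnel, Bridge); (Avenue, Avenue, Bridge); (Avenue, Bridge, Tunnel)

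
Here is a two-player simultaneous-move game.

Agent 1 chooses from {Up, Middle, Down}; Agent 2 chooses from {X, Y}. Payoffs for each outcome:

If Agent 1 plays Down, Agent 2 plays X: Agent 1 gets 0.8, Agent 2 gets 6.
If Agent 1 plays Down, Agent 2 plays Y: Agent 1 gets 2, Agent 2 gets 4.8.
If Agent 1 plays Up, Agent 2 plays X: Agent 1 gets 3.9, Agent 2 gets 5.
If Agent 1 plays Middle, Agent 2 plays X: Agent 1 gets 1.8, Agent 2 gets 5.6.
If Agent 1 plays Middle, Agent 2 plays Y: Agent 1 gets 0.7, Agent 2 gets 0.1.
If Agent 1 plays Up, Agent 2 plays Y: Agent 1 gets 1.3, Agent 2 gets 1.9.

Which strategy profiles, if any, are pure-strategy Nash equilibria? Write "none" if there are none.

For each strategy profile, look for a profitable unilateral deviation.
(Up, X): Agent 1 gets 3.9, best alternative 1.8; Agent 2 gets 5, best alternative 1.9. No profitable deviation — NE.
(Up, Y): Agent 1 can switch to Down (1.3 → 2). Not NE.
(Middle, X): Agent 1 can switch to Up (1.8 → 3.9). Not NE.
(Middle, Y): Agent 1 can switch to Up (0.7 → 1.3). Not NE.
(Down, X): Agent 1 can switch to Up (0.8 → 3.9). Not NE.
(Down, Y): Agent 2 can switch to X (4.8 → 6). Not NE.

The unique pure-strategy Nash equilibrium is (Up, X).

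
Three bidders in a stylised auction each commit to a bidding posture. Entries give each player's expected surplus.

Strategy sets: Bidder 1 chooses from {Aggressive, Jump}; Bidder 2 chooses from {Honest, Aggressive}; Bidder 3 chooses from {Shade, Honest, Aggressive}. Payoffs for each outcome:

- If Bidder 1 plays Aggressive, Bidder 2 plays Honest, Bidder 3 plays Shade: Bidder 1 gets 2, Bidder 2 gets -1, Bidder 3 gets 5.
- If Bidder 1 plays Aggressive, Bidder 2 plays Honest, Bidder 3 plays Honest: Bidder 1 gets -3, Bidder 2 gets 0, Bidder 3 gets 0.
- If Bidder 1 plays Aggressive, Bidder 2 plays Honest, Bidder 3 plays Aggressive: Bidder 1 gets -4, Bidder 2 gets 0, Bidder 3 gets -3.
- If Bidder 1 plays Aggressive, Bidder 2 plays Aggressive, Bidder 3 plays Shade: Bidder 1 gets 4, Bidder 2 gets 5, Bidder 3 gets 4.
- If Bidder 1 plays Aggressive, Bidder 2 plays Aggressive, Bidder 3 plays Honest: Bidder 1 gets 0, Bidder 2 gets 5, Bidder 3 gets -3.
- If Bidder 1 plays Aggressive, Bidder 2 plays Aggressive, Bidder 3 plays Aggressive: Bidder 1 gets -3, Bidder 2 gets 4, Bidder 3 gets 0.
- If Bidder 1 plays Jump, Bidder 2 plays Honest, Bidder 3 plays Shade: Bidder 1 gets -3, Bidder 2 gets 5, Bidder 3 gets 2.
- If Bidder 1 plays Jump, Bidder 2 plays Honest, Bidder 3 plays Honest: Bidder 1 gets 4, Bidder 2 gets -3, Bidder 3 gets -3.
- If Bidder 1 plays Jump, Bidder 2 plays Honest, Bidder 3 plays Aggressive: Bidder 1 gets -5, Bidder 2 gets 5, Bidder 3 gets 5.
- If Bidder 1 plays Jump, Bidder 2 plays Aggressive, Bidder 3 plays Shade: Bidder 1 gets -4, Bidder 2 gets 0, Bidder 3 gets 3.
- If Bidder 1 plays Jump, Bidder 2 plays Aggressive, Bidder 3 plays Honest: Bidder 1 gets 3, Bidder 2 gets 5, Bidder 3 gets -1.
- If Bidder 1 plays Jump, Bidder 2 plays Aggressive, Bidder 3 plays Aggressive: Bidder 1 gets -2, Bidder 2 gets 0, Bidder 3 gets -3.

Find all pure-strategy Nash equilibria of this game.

The unique pure-strategy Nash equilibrium is (Aggressive, Aggressive, Shade).

Mark each player's best response to every combination of opponents' strategies; a profile where every player is best-responding is a pure Nash equilibrium.
Bidder 1 against (Honest, Shade): payoffs 2, -3 → best response Aggressive.
Bidder 1 against (Honest, Honest): payoffs -3, 4 → best response Jump.
Bidder 1 against (Honest, Aggressive): payoffs -4, -5 → best response Aggressive.
Bidder 1 against (Aggressive, Shade): payoffs 4, -4 → best response Aggressive.
Bidder 1 against (Aggressive, Honest): payoffs 0, 3 → best response Jump.
Bidder 1 against (Aggressive, Aggressive): payoffs -3, -2 → best response Jump.
Bidder 2 against (Aggressive, Shade): payoffs -1, 5 → best response Aggressive.
Bidder 2 against (Aggressive, Honest): payoffs 0, 5 → best response Aggressive.
Bidder 2 against (Aggressive, Aggressive): payoffs 0, 4 → best response Aggressive.
Bidder 2 against (Jump, Shade): payoffs 5, 0 → best response Honest.
Bidder 2 against (Jump, Honest): payoffs -3, 5 → best response Aggressive.
Bidder 2 against (Jump, Aggressive): payoffs 5, 0 → best response Honest.
Bidder 3 against (Aggressive, Honest): payoffs 5, 0, -3 → best response Shade.
Bidder 3 against (Aggressive, Aggressive): payoffs 4, -3, 0 → best response Shade.
Bidder 3 against (Jump, Honest): payoffs 2, -3, 5 → best response Aggressive.
Bidder 3 against (Jump, Aggressive): payoffs 3, -1, -3 → best response Shade.
Mutual best responses: (Aggressive, Aggressive, Shade).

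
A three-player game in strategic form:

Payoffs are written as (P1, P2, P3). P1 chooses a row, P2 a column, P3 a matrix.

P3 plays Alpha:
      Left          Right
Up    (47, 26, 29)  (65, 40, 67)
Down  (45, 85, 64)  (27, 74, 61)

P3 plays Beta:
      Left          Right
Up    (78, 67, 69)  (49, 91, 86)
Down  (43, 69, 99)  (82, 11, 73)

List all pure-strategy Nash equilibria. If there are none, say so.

For each strategy profile, look for a profitable unilateral deviation.
(Up, Left, Alpha): P2 can switch to Right (26 → 40). Not NE.
(Up, Left, Beta): P2 can switch to Right (67 → 91). Not NE.
(Up, Right, Alpha): P3 can switch to Beta (67 → 86). Not NE.
(Up, Right, Beta): P1 can switch to Down (49 → 82). Not NE.
(Down, Left, Alpha): P1 can switch to Up (45 → 47). Not NE.
(Down, Left, Beta): P1 can switch to Up (43 → 78). Not NE.
(The remaining 2 profiles each have a profitable deviation by the same check.)

No pure-strategy Nash equilibrium.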